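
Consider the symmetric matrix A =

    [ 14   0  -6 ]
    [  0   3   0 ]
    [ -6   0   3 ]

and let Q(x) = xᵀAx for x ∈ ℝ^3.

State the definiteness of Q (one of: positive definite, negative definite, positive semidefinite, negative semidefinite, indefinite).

positive definite

Leading principal minors: Δ_1 = 14, Δ_2 = 42, Δ_3 = 18.
All leading principal minors are positive, so by Sylvester's criterion Q is positive definite.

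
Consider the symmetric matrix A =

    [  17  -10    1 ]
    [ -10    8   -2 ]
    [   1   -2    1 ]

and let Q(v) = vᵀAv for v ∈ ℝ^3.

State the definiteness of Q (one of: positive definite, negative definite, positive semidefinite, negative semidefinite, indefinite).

positive semidefinite

Applying the same elementary operations to the rows and columns of A produces a congruent diagonal matrix with entries 17, 36/17, 0.
Counting signs: 2 positive, 1 zero.
Hence Q is positive semidefinite.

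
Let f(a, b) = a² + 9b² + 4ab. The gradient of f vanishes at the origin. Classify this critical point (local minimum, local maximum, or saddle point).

local minimum

The Hessian at the origin is H = [[2, 4], [4, 18]].
det H = 2·18 − (4)² = 20 > 0 and H[1,1] = 2 > 0, so H is positive definite.
Therefore the origin is a local minimum.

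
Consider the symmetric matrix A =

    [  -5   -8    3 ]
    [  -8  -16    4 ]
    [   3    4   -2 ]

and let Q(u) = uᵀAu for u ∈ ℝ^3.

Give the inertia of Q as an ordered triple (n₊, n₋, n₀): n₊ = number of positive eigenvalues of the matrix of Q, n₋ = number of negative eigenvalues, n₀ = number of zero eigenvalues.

Symmetric row and column elimination reduces A to a congruent diagonal form with pivots -5, -16/5, 0.
Counting signs: 2 negative, 1 zero.

(0, 2, 1)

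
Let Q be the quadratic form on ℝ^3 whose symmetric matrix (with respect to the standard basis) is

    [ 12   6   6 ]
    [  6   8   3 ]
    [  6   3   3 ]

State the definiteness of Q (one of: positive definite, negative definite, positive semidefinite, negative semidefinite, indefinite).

Applying the same elementary operations to the rows and columns of A produces a congruent diagonal matrix with entries 12, 5, 0.
That gives 2 positive, 1 zero pivots.
Hence Q is positive semidefinite.

positive semidefinite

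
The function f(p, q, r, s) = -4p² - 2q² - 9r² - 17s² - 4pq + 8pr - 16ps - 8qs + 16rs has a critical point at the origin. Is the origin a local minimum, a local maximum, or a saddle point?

local maximum

The Hessian at the origin is H = [[-8, -4, 8, -16], [-4, -4, 0, -8], [8, 0, -18, 16], [-16, -8, 16, -34]].
Applying the same elementary operations to the rows and columns of H produces a congruent diagonal matrix with entries -8, -2, -2, -2.
Counting signs: 4 negative.
H is negative definite, so the origin is a strict local maximum.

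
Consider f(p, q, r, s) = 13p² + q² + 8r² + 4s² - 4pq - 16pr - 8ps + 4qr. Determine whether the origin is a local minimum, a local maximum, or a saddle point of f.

local minimum

The Hessian at the origin is H = [[26, -4, -16, -8], [-4, 2, 4, 0], [-16, 4, 16, 0], [-8, 0, 0, 8]].
Applying the same elementary operations to the rows and columns of H produces a congruent diagonal matrix with entries 26, 18/13, 40/9, 8/5.
So there are 4 positive pivots.
H is positive definite, so the origin is a strict local minimum.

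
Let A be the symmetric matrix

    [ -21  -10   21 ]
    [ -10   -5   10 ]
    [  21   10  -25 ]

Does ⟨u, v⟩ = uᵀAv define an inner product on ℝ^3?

no

Symmetric row and column elimination reduces A to a congruent diagonal form with pivots -21, -5/21, -4.
Counting signs: 3 negative.
Hence Q is negative definite.
⟨·,·⟩ is an inner product exactly when A is positive definite.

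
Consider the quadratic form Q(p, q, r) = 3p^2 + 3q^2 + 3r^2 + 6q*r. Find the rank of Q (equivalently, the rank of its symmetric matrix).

2

Write A = [[3, 0, 0], [0, 3, 3], [0, 3, 3]].
Row-reducing A symmetrically gives the diagonal entries 3, 3, 0.
So there are 2 positive, 1 zero pivots.
The rank is the number of nonzero pivots: 2.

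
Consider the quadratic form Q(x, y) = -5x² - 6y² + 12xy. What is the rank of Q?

2

The associated matrix is A = [[-5, 6], [6, -6]].
Row-reducing A symmetrically gives the diagonal entries -5, 6/5.
That gives 1 positive, 1 negative pivots.
The rank is the number of nonzero pivots: 2.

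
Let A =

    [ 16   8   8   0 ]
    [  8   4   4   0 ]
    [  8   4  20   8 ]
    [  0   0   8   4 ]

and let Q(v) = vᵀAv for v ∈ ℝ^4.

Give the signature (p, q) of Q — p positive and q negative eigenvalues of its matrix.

(2, 0)

Congruent diagonalization of A (simultaneous row and column reduction) yields pivots 16, 0, 16, 0.
So there are 2 positive, 2 zero pivots.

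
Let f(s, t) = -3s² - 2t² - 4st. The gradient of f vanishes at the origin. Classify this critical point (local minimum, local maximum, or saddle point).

The Hessian at the origin is H = [[-6, -4], [-4, -4]].
det H = -6·-4 − (-4)² = 8 > 0 and H[1,1] = -6 < 0, so H is negative definite.
Therefore the origin is a local maximum.

local maximum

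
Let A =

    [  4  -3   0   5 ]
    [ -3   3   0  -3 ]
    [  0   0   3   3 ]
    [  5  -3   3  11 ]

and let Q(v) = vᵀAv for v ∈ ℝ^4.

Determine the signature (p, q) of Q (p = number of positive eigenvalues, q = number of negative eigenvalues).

Symmetric row and column elimination reduces A to a congruent diagonal form with pivots 4, 3/4, 3, 1.
That gives 4 positive pivots.

(4, 0)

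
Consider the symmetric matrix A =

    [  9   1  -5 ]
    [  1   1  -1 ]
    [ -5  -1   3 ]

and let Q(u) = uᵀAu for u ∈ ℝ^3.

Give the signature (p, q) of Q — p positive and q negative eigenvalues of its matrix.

Row-reducing A symmetrically gives the diagonal entries 9, 8/9, 0.
That gives 2 positive, 1 zero pivots.

(2, 0)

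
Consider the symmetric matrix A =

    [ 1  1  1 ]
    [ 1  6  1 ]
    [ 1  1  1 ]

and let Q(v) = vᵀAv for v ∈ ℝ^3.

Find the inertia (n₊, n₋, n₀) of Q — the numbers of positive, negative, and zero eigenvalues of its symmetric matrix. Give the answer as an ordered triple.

Congruent diagonalization of A (simultaneous row and column reduction) yields pivots 1, 5, 0.
That gives 2 positive, 1 zero pivots.

(2, 0, 1)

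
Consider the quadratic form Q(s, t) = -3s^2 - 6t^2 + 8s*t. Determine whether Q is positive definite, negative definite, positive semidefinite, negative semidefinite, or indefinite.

The symmetric matrix of Q is [[-3, 4], [4, -6]].
For the 2×2 matrix [[-3, 4], [4, -6]]: det = -3·-6 − (4)² = 2, trace = -9.
det > 0 so both eigenvalues share the sign of the trace; trace = -9 < 0 ⇒ both negative.

negative definite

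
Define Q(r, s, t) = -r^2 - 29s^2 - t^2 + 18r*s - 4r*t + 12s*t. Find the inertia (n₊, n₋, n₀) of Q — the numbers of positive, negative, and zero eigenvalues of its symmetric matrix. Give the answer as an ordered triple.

The symmetric matrix is A = [[-1, 9, -2], [9, -29, 6], [-2, 6, -1]].
Symmetric row and column elimination reduces A to a congruent diagonal form with pivots -1, 52, 3/13.
That gives 2 positive, 1 negative pivots.

(2, 1, 0)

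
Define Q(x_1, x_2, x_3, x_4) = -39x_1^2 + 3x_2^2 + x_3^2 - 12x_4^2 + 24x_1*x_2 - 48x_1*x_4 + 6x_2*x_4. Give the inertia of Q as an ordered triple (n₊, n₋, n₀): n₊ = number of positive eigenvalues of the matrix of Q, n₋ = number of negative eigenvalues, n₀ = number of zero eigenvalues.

(2, 2, 0)

The symmetric matrix is A = [[-39, 12, 0, -24], [12, 3, 0, 3], [0, 0, 1, 0], [-24, 3, 0, -12]].
Symmetric row and column elimination reduces A to a congruent diagonal form with pivots -39, 87/13, 1, -3/29.
That gives 2 positive, 2 negative pivots.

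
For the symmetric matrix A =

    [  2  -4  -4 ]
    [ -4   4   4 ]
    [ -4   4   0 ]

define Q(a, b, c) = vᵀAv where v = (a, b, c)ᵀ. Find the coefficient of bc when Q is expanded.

8

The coefficient of bc is A[2,3] + A[3,2] = 2·4 = 8.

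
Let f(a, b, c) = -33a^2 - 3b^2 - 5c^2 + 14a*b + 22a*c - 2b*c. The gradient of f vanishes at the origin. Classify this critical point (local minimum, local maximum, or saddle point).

local maximum

The Hessian at the origin is H = [[-66, 14, 22], [14, -6, -2], [22, -2, -10]].
Applying the same elementary operations to the rows and columns of H produces a congruent diagonal matrix with entries -66, -100/33, -8/25.
Counting signs: 3 negative.
H is negative definite, so the origin is a strict local maximum.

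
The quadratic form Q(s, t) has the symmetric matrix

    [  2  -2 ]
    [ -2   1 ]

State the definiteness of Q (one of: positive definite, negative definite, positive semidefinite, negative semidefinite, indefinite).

indefinite

For the 2×2 matrix [[2, -2], [-2, 1]]: det = 2·1 − (-2)² = -2, trace = 3.
det < 0 so the eigenvalues have opposite signs; the form is indefinite.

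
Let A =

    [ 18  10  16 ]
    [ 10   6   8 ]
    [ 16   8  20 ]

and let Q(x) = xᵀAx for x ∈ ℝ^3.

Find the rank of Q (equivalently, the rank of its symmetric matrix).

Row-reducing A symmetrically gives the diagonal entries 18, 4/9, 4.
That gives 3 positive pivots.
The rank is the number of nonzero pivots: 3.

3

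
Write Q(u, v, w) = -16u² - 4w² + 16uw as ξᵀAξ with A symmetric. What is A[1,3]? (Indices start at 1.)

8

The coefficient of u·w in Q is 16. For a symmetric A this equals A[1,3] + A[3,1] = 2·A[1,3].
So A[1,3] = 16/2 = 8.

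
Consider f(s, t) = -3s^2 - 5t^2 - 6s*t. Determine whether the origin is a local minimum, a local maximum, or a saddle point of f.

local maximum

The Hessian at the origin is H = [[-6, -6], [-6, -10]].
det H = -6·-10 − (-6)² = 24 > 0 and H[1,1] = -6 < 0, so H is negative definite.
Therefore the origin is a local maximum.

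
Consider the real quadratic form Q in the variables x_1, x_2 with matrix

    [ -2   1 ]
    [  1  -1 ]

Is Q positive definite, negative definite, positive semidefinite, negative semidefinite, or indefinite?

negative definite

Row-reducing A symmetrically gives the diagonal entries -2, -1/2.
So there are 2 negative pivots.
Hence Q is negative definite.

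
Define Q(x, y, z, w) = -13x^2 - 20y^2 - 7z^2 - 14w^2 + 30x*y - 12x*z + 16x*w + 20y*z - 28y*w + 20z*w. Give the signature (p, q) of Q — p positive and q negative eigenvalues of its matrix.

Write A = [[-13, 15, -6, 8], [15, -20, 10, -14], [-6, 10, -7, 10], [8, -14, 10, -14]].
Symmetric row and column elimination reduces A to a congruent diagonal form with pivots -13, -35/13, -5/7, 2/5.
So there are 1 positive, 3 negative pivots.

(1, 3)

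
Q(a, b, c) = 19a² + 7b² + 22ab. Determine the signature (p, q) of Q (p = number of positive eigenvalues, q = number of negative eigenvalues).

Write A = [[19, 11, 0], [11, 7, 0], [0, 0, 0]].
Symmetric row and column elimination reduces A to a congruent diagonal form with pivots 19, 12/19, 0.
So there are 2 positive, 1 zero pivots.

(2, 0)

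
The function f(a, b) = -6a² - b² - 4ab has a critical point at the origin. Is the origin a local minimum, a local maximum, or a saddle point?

The Hessian at the origin is H = [[-12, -4], [-4, -2]].
det H = -12·-2 − (-4)² = 8 > 0 and H[1,1] = -12 < 0, so H is negative definite.
Therefore the origin is a local maximum.

local maximum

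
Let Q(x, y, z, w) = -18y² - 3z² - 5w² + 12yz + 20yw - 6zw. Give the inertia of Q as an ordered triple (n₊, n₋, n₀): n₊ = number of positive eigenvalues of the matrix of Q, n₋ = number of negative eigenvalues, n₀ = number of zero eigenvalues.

Write A = [[0, 0, 0, 0], [0, -18, 6, 10], [0, 6, -3, -3], [0, 10, -3, -5]].
Congruent diagonalization of A (simultaneous row and column reduction) yields pivots 0, -18, -1, 2/3.
Counting signs: 1 positive, 2 negative, 1 zero.

(1, 2, 1)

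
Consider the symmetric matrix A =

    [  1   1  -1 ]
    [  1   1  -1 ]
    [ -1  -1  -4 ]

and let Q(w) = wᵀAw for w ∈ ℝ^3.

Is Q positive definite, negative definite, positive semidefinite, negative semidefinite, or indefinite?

indefinite

Congruent diagonalization of A (simultaneous row and column reduction) yields pivots 1, 0, -5.
That gives 1 positive, 1 negative, 1 zero pivots.
Hence Q is indefinite.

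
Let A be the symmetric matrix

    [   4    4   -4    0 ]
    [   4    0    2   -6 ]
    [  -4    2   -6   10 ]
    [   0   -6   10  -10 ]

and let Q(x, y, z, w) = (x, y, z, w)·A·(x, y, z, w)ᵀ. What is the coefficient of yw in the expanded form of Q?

The coefficient of yw is A[2,4] + A[4,2] = 2·(-6) = -12.

-12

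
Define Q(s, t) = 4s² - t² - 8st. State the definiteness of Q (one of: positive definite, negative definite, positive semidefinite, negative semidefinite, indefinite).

The associated matrix is A = [[4, -4], [-4, -1]].
Congruent diagonalization of A (simultaneous row and column reduction) yields pivots 4, -5.
That gives 1 positive, 1 negative pivots.
Hence Q is indefinite.

indefinite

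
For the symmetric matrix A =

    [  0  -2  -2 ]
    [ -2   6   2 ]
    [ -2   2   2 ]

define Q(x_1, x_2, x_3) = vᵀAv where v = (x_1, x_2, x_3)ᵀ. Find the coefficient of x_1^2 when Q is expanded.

The coefficient of x_1^2 is the diagonal entry A[1,1] = 0.

0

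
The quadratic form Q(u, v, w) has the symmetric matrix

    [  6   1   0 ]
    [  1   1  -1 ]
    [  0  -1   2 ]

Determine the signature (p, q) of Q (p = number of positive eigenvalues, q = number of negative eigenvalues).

(3, 0)

Applying the same elementary operations to the rows and columns of A produces a congruent diagonal matrix with entries 6, 5/6, 4/5.
Counting signs: 3 positive.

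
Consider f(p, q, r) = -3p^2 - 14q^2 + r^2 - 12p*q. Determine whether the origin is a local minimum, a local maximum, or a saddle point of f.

The Hessian at the origin is H = [[-6, -12, 0], [-12, -28, 0], [0, 0, 2]].
Row-reducing H symmetrically gives the diagonal entries -6, -4, 2.
That gives 1 positive, 2 negative pivots.
H is indefinite, so the origin is a saddle point.

saddle point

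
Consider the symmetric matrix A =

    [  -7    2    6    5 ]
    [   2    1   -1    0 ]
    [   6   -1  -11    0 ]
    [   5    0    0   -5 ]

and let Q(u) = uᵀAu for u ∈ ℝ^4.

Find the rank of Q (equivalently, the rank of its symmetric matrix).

Row-reducing A symmetrically gives the diagonal entries -7, 11/7, -68/11, -10/17.
That gives 1 positive, 3 negative pivots.
The rank is the number of nonzero pivots: 4.

4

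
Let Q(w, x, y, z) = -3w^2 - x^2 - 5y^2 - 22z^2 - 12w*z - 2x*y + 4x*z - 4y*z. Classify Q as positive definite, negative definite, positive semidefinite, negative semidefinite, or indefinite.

The associated matrix is A = [[-3, 0, 0, -6], [0, -1, -1, 2], [0, -1, -5, -2], [-6, 2, -2, -22]].
Congruent diagonalization of A (simultaneous row and column reduction) yields pivots -3, -1, -4, -2.
So there are 4 negative pivots.
Hence Q is negative definite.

negative definite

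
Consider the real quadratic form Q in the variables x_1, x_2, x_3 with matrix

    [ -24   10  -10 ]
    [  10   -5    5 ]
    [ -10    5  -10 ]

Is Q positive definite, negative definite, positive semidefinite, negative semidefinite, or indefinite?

negative definite

Row-reducing A symmetrically gives the diagonal entries -24, -5/6, -5.
Counting signs: 3 negative.
Hence Q is negative definite.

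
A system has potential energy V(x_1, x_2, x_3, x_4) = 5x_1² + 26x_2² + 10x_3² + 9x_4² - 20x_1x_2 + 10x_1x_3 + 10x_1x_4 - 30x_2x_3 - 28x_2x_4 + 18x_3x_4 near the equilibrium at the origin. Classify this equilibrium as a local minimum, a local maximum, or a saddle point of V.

The Hessian at the origin is H = [[10, -20, 10, 10], [-20, 52, -30, -28], [10, -30, 20, 18], [10, -28, 18, 18]].
Symmetric row and column elimination reduces H to a congruent diagonal form with pivots 10, 12, 5/3, 8/5.
Counting signs: 4 positive.
H is positive definite, so the origin is a strict local minimum.

local minimum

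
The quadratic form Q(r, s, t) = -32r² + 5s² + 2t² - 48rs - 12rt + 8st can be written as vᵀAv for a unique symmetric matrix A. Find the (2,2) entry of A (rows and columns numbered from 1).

5

The coefficient of s² in Q is 5, and that is exactly A[2,2].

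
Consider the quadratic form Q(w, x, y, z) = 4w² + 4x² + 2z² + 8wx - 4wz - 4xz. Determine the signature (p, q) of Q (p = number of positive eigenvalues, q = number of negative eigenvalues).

Write A = [[4, 4, 0, -2], [4, 4, 0, -2], [0, 0, 0, 0], [-2, -2, 0, 2]].
Symmetric row and column elimination reduces A to a congruent diagonal form with pivots 4, 0, 0, 1.
Counting signs: 2 positive, 2 zero.

(2, 0)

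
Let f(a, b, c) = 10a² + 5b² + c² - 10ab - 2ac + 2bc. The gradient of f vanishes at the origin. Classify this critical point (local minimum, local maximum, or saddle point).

The Hessian at the origin is H = [[20, -10, -2], [-10, 10, 2], [-2, 2, 2]].
Row-reducing H symmetrically gives the diagonal entries 20, 5, 8/5.
That gives 3 positive pivots.
H is positive definite, so the origin is a strict local minimum.

local minimum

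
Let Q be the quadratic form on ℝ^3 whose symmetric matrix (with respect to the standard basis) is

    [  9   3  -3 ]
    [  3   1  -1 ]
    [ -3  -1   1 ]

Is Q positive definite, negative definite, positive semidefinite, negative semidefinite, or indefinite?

Symmetric row and column elimination reduces A to a congruent diagonal form with pivots 9, 0, 0.
So there are 1 positive, 2 zero pivots.
Hence Q is positive semidefinite.

positive semidefinite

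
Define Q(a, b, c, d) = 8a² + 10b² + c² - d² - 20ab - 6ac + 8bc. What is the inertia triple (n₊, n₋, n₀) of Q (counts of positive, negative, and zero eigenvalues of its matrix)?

The symmetric matrix is A = [[8, -10, -3, 0], [-10, 10, 4, 0], [-3, 4, 1, 0], [0, 0, 0, -1]].
An LDLᵀ factorisation of A has diagonal entries 8, -5/2, -1/10, -1.
Counting signs: 1 positive, 3 negative.

(1, 3, 0)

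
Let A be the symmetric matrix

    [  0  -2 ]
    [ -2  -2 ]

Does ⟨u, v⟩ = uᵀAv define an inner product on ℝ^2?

For the 2×2 matrix [[0, -2], [-2, -2]]: det = 0·-2 − (-2)² = -4, trace = -2.
det < 0 so the eigenvalues have opposite signs; the form is indefinite.
⟨·,·⟩ is an inner product exactly when A is positive definite.

no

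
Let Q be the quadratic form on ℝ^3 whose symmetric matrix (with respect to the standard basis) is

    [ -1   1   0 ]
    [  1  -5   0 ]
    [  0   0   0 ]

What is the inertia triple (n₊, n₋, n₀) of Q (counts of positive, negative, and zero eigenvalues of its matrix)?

(0, 2, 1)

Applying the same elementary operations to the rows and columns of A produces a congruent diagonal matrix with entries -1, -4, 0.
So there are 2 negative, 1 zero pivots.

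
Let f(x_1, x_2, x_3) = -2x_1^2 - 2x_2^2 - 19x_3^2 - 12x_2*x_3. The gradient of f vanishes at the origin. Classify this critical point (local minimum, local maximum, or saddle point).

local maximum

The Hessian at the origin is H = [[-4, 0, 0], [0, -4, -12], [0, -12, -38]].
Symmetric row and column elimination reduces H to a congruent diagonal form with pivots -4, -4, -2.
So there are 3 negative pivots.
H is negative definite, so the origin is a strict local maximum.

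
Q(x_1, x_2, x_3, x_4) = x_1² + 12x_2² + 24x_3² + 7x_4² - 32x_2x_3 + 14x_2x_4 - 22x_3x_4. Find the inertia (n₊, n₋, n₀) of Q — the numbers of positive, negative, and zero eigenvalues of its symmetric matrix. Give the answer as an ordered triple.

(4, 0, 0)

The associated matrix is A = [[1, 0, 0, 0], [0, 12, -16, 7], [0, -16, 24, -11], [0, 7, -11, 7]].
An LDLᵀ factorisation of A has diagonal entries 1, 12, 8/3, 15/8.
That gives 4 positive pivots.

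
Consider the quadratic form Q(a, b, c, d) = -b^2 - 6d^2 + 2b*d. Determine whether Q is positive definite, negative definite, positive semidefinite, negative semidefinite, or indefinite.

negative semidefinite

Write A = [[0, 0, 0, 0], [0, -1, 0, 1], [0, 0, 0, 0], [0, 1, 0, -6]].
Symmetric row and column elimination reduces A to a congruent diagonal form with pivots 0, -1, 0, -5.
Counting signs: 2 negative, 2 zero.
Hence Q is negative semidefinite.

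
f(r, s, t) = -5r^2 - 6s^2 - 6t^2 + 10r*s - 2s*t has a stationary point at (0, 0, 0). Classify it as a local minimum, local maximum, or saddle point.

The Hessian at the origin is H = [[-10, 10, 0], [10, -12, -2], [0, -2, -12]].
Applying the same elementary operations to the rows and columns of H produces a congruent diagonal matrix with entries -10, -2, -10.
That gives 3 negative pivots.
H is negative definite, so the origin is a strict local maximum.

local maximum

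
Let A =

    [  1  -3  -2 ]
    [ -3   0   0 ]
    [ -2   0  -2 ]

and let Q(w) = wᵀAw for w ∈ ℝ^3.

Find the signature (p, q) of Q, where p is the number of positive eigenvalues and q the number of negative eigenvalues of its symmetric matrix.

Congruent diagonalization of A (simultaneous row and column reduction) yields pivots 1, -9, -2.
That gives 1 positive, 2 negative pivots.

(1, 2)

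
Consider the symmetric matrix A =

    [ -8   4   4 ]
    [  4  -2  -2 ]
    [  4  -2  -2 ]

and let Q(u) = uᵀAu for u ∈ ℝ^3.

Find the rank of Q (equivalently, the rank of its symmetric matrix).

1

Applying the same elementary operations to the rows and columns of A produces a congruent diagonal matrix with entries -8, 0, 0.
Counting signs: 1 negative, 2 zero.
The rank is the number of nonzero pivots: 1.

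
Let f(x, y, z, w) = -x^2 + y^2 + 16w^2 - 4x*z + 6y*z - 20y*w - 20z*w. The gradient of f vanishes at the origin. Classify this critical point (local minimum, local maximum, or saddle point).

saddle point

The Hessian at the origin is H = [[-2, 0, -4, 0], [0, 2, 6, -20], [-4, 6, 0, -20], [0, -20, -20, 32]].
An LDLᵀ factorisation of H has diagonal entries -2, 2, -10, -8.
That gives 1 positive, 3 negative pivots.
H is indefinite, so the origin is a saddle point.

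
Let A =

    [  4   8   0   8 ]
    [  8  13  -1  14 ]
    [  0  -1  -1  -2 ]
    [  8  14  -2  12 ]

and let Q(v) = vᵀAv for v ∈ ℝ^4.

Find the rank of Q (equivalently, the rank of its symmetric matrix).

Symmetric row and column elimination reduces A to a congruent diagonal form with pivots 4, -3, -2/3, 0.
Counting signs: 1 positive, 2 negative, 1 zero.
The rank is the number of nonzero pivots: 3.

3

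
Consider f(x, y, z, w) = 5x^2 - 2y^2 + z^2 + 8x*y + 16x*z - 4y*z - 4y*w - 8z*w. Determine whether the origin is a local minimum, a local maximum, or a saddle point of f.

saddle point

The Hessian at the origin is H = [[10, 8, 16, 0], [8, -4, -4, -4], [16, -4, 2, -8], [0, -4, -8, 0]].
An LDLᵀ factorisation of H has diagonal entries 10, -52/5, 46/13, 20/23.
That gives 3 positive, 1 negative pivots.
H is indefinite, so the origin is a saddle point.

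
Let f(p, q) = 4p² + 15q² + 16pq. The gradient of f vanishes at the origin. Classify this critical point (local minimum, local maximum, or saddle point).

The Hessian at the origin is H = [[8, 16], [16, 30]].
det H = 8·30 − (16)² = -16 < 0, so H is indefinite.
Therefore the origin is a saddle point.

saddle point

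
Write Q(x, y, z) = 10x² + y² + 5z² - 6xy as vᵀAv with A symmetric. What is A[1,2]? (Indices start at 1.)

The coefficient of x·y in Q is -6. For a symmetric A this equals A[1,2] + A[2,1] = 2·A[1,2].
So A[1,2] = -6/2 = -3.

-3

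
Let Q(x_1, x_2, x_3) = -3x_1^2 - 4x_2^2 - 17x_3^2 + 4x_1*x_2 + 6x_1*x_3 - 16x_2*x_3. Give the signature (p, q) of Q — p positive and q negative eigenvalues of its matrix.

(0, 3)

Write A = [[-3, 2, 3], [2, -4, -8], [3, -8, -17]].
An LDLᵀ factorisation of A has diagonal entries -3, -8/3, -1/2.
Counting signs: 3 negative.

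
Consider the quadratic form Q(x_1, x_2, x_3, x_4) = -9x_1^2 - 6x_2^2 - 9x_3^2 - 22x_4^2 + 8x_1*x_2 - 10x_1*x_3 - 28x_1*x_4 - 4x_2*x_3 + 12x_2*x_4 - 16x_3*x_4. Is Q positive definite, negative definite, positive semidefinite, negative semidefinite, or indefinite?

Write A = [[-9, 4, -5, -14], [4, -6, -2, 6], [-5, -2, -9, -8], [-14, 6, -8, -22]].
Row-reducing A symmetrically gives the diagonal entries -9, -38/9, -2, -4/19.
That gives 4 negative pivots.
Hence Q is negative definite.

negative definite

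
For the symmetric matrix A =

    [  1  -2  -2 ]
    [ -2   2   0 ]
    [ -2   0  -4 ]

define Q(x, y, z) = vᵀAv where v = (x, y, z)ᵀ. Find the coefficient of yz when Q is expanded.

The coefficient of yz is A[2,3] + A[3,2] = 2·0 = 0.

0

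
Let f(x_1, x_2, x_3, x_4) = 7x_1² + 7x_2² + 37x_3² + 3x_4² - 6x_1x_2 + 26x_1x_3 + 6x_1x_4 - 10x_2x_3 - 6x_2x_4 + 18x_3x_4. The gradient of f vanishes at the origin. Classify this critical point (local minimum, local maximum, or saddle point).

The Hessian at the origin is H = [[14, -6, 26, 6], [-6, 14, -10, -6], [26, -10, 74, 18], [6, -6, 18, 6]].
An LDLᵀ factorisation of H has diagonal entries 14, 80/7, 128/5, 3/8.
So there are 4 positive pivots.
H is positive definite, so the origin is a strict local minimum.

local minimum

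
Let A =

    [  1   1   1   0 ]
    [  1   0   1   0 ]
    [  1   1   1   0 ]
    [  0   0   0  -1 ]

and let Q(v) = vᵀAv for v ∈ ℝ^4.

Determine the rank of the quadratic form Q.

3

Row-reducing A symmetrically gives the diagonal entries 1, -1, 0, -1.
That gives 1 positive, 2 negative, 1 zero pivots.
The rank is the number of nonzero pivots: 3.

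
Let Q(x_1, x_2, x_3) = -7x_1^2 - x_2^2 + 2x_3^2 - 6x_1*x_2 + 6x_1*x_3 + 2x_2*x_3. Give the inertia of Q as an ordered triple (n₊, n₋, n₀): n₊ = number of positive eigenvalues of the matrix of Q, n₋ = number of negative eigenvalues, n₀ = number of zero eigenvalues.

(2, 1, 0)

The associated matrix is A = [[-7, -3, 3], [-3, -1, 1], [3, 1, 2]].
An LDLᵀ factorisation of A has diagonal entries -7, 2/7, 3.
Counting signs: 2 positive, 1 negative.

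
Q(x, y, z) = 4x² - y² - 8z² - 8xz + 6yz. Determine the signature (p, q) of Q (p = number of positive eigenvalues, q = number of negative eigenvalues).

(1, 2)

Write A = [[4, 0, -4], [0, -1, 3], [-4, 3, -8]].
Symmetric row and column elimination reduces A to a congruent diagonal form with pivots 4, -1, -3.
That gives 1 positive, 2 negative pivots.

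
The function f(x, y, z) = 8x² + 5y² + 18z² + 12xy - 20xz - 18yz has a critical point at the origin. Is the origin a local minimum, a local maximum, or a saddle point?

local minimum

The Hessian at the origin is H = [[16, 12, -20], [12, 10, -18], [-20, -18, 36]].
Applying the same elementary operations to the rows and columns of H produces a congruent diagonal matrix with entries 16, 1, 2.
Counting signs: 3 positive.
H is positive definite, so the origin is a strict local minimum.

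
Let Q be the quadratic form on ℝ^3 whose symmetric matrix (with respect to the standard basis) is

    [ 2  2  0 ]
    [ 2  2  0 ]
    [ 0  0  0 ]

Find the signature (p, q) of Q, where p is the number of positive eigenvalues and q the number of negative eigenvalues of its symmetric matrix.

Congruent diagonalization of A (simultaneous row and column reduction) yields pivots 2, 0, 0.
That gives 1 positive, 2 zero pivots.

(1, 0)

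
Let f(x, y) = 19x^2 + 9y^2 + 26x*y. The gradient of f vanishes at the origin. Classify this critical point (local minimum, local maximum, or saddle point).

The Hessian at the origin is H = [[38, 26], [26, 18]].
det H = 38·18 − (26)² = 8 > 0 and H[1,1] = 38 > 0, so H is positive definite.
Therefore the origin is a local minimum.

local minimum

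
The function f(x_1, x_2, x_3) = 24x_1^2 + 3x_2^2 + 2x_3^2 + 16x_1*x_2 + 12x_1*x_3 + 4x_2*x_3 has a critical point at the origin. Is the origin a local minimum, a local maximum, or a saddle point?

The Hessian at the origin is H = [[48, 16, 12], [16, 6, 4], [12, 4, 4]].
Applying the same elementary operations to the rows and columns of H produces a congruent diagonal matrix with entries 48, 2/3, 1.
So there are 3 positive pivots.
H is positive definite, so the origin is a strict local minimum.

local minimum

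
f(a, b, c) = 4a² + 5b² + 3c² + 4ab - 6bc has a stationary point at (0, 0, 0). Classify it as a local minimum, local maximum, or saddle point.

local minimum

The Hessian at the origin is H = [[8, 4, 0], [4, 10, -6], [0, -6, 6]].
An LDLᵀ factorisation of H has diagonal entries 8, 8, 3/2.
Counting signs: 3 positive.
H is positive definite, so the origin is a strict local minimum.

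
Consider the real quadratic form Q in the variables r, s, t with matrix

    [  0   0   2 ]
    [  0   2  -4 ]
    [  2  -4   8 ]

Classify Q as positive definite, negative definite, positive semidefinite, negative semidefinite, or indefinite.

indefinite

A is congruent to a diagonal matrix with 2 positive, 1 negative and 0 zero entries, so Q is indefinite.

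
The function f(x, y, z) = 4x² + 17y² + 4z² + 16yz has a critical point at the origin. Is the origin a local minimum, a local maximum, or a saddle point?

local minimum

The Hessian at the origin is H = [[8, 0, 0], [0, 34, 16], [0, 16, 8]].
Congruent diagonalization of H (simultaneous row and column reduction) yields pivots 8, 34, 8/17.
So there are 3 positive pivots.
H is positive definite, so the origin is a strict local minimum.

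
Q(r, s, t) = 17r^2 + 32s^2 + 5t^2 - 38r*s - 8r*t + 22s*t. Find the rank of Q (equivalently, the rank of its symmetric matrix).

3

The symmetric matrix is A = [[17, -19, -4], [-19, 32, 11], [-4, 11, 5]].
Applying the same elementary operations to the rows and columns of A produces a congruent diagonal matrix with entries 17, 183/17, 6/61.
That gives 3 positive pivots.
The rank is the number of nonzero pivots: 3.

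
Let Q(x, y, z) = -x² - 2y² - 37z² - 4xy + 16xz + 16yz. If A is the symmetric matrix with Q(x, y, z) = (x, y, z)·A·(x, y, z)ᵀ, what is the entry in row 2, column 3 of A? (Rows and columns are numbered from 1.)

The coefficient of y·z in Q is 16. For a symmetric A this equals A[2,3] + A[3,2] = 2·A[2,3].
So A[2,3] = 16/2 = 8.

8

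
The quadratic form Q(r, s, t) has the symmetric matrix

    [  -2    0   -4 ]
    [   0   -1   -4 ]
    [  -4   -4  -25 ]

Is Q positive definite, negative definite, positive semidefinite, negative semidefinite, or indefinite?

Leading principal minors: Δ_1 = -2, Δ_2 = 2, Δ_3 = -2.
The signs alternate starting with Δ_1 < 0, so by Sylvester's criterion Q is negative definite.

negative definite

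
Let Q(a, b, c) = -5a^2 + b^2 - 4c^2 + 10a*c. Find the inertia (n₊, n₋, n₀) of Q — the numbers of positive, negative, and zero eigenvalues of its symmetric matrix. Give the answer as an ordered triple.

The symmetric matrix is A = [[-5, 0, 5], [0, 1, 0], [5, 0, -4]].
Congruent diagonalization of A (simultaneous row and column reduction) yields pivots -5, 1, 1.
Counting signs: 2 positive, 1 negative.

(2, 1, 0)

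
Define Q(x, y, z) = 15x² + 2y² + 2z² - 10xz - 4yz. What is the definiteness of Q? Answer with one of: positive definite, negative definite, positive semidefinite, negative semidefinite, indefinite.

The symmetric matrix is A = [[15, 0, -5], [0, 2, -2], [-5, -2, 2]].
Row-reducing A symmetrically gives the diagonal entries 15, 2, -5/3.
Counting signs: 2 positive, 1 negative.
Hence Q is indefinite.

indefinite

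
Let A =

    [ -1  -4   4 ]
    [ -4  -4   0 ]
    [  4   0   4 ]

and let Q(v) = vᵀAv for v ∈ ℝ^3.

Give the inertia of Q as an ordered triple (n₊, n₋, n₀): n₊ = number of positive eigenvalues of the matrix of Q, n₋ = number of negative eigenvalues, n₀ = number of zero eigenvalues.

(1, 2, 0)

An LDLᵀ factorisation of A has diagonal entries -1, 12, -4/3.
So there are 1 positive, 2 negative pivots.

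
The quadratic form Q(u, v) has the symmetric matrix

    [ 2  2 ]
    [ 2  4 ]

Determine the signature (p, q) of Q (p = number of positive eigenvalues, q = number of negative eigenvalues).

(2, 0)

Symmetric row and column elimination reduces A to a congruent diagonal form with pivots 2, 2.
That gives 2 positive pivots.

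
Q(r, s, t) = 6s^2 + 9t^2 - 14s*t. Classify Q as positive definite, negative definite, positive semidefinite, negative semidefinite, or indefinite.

The symmetric matrix is A = [[0, 0, 0], [0, 6, -7], [0, -7, 9]].
Applying the same elementary operations to the rows and columns of A produces a congruent diagonal matrix with entries 0, 6, 5/6.
So there are 2 positive, 1 zero pivots.
Hence Q is positive semidefinite.

positive semidefinite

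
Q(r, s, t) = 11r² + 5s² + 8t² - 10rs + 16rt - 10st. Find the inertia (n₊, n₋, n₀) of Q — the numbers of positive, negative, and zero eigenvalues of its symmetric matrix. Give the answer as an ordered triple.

(3, 0, 0)

Write A = [[11, -5, 8], [-5, 5, -5], [8, -5, 8]].
Symmetric row and column elimination reduces A to a congruent diagonal form with pivots 11, 30/11, 3/2.
That gives 3 positive pivots.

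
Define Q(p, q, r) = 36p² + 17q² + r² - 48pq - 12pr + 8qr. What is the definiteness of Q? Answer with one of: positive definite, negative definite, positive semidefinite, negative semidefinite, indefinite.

positive semidefinite

Write A = [[36, -24, -6], [-24, 17, 4], [-6, 4, 1]].
Congruent diagonalization of A (simultaneous row and column reduction) yields pivots 36, 1, 0.
That gives 2 positive, 1 zero pivots.
Hence Q is positive semidefinite.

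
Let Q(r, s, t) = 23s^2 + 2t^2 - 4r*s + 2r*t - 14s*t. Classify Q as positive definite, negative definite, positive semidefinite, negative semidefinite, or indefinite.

indefinite

The symmetric matrix is A = [[0, -2, 1], [-2, 23, -7], [1, -7, 2]].
A is congruent to a diagonal matrix with 2 positive, 1 negative and 0 zero entries, so Q is indefinite.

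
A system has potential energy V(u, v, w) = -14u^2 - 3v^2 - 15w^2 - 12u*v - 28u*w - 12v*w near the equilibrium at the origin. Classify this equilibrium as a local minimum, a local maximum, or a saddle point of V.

local maximum

The Hessian at the origin is H = [[-28, -12, -28], [-12, -6, -12], [-28, -12, -30]].
An LDLᵀ factorisation of H has diagonal entries -28, -6/7, -2.
Counting signs: 3 negative.
H is negative definite, so the origin is a strict local maximum.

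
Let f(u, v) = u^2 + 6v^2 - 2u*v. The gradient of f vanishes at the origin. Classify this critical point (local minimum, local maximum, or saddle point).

local minimum

The Hessian at the origin is H = [[2, -2], [-2, 12]].
det H = 2·12 − (-2)² = 20 > 0 and H[1,1] = 2 > 0, so H is positive definite.
Therefore the origin is a local minimum.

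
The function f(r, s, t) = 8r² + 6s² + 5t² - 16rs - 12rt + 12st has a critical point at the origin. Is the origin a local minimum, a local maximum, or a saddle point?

The Hessian at the origin is H = [[16, -16, -12], [-16, 12, 12], [-12, 12, 10]].
An LDLᵀ factorisation of H has diagonal entries 16, -4, 1.
That gives 2 positive, 1 negative pivots.
H is indefinite, so the origin is a saddle point.

saddle point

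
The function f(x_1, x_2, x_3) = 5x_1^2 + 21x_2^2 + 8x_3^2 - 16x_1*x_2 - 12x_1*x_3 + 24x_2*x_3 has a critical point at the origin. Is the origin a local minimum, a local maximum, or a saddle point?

The Hessian at the origin is H = [[10, -16, -12], [-16, 42, 24], [-12, 24, 16]].
Applying the same elementary operations to the rows and columns of H produces a congruent diagonal matrix with entries 10, 82/5, 8/41.
That gives 3 positive pivots.
H is positive definite, so the origin is a strict local minimum.

local minimum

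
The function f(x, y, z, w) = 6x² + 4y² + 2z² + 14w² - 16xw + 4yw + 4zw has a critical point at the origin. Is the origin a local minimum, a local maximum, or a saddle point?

local minimum

The Hessian at the origin is H = [[12, 0, 0, -16], [0, 8, 0, 4], [0, 0, 4, 4], [-16, 4, 4, 28]].
Applying the same elementary operations to the rows and columns of H produces a congruent diagonal matrix with entries 12, 8, 4, 2/3.
So there are 4 positive pivots.
H is positive definite, so the origin is a strict local minimum.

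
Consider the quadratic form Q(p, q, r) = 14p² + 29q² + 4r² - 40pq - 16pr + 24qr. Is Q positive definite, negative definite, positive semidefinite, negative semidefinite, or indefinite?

indefinite

The associated matrix is A = [[14, -20, -8], [-20, 29, 12], [-8, 12, 4]].
Row-reducing A symmetrically gives the diagonal entries 14, 3/7, -4/3.
So there are 2 positive, 1 negative pivots.
Hence Q is indefinite.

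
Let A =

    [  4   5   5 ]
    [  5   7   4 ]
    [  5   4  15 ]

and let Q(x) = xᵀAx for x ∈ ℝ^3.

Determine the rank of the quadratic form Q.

Applying the same elementary operations to the rows and columns of A produces a congruent diagonal matrix with entries 4, 3/4, 2.
Counting signs: 3 positive.
The rank is the number of nonzero pivots: 3.

3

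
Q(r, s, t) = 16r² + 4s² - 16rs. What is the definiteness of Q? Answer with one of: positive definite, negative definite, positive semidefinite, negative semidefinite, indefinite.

The associated matrix is A = [[16, -8, 0], [-8, 4, 0], [0, 0, 0]].
Symmetric row and column elimination reduces A to a congruent diagonal form with pivots 16, 0, 0.
So there are 1 positive, 2 zero pivots.
Hence Q is positive semidefinite.

positive semidefinite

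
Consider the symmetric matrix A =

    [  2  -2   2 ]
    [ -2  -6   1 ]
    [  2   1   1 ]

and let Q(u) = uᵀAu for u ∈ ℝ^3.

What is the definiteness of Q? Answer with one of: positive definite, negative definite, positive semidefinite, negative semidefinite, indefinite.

Symmetric row and column elimination reduces A to a congruent diagonal form with pivots 2, -8, 1/8.
Counting signs: 2 positive, 1 negative.
Hence Q is indefinite.

indefinite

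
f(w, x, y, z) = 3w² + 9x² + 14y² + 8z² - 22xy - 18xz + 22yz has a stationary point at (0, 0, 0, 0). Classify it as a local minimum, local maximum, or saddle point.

The Hessian at the origin is H = [[6, 0, 0, 0], [0, 18, -22, -18], [0, -22, 28, 22], [0, -18, 22, 16]].
Congruent diagonalization of H (simultaneous row and column reduction) yields pivots 6, 18, 10/9, -2.
Counting signs: 3 positive, 1 negative.
H is indefinite, so the origin is a saddle point.

saddle point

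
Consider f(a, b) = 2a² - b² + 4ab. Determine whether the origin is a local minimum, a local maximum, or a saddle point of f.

The Hessian at the origin is H = [[4, 4], [4, -2]].
det H = 4·-2 − (4)² = -24 < 0, so H is indefinite.
Therefore the origin is a saddle point.

saddle point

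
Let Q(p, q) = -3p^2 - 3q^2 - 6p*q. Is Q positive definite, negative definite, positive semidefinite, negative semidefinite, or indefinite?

negative semidefinite

Write A = [[-3, -3], [-3, -3]].
Congruent diagonalization of A (simultaneous row and column reduction) yields pivots -3, 0.
So there are 1 negative, 1 zero pivots.
Hence Q is negative semidefinite.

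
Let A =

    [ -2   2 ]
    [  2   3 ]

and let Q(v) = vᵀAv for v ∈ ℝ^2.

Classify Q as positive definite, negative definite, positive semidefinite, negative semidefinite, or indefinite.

An LDLᵀ factorisation of A has diagonal entries -2, 5.
Counting signs: 1 positive, 1 negative.
Hence Q is indefinite.

indefinite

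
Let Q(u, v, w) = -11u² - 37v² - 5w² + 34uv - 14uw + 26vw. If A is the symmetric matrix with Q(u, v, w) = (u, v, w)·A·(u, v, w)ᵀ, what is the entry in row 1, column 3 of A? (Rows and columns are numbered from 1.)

The coefficient of u·w in Q is -14. For a symmetric A this equals A[1,3] + A[3,1] = 2·A[1,3].
So A[1,3] = -14/2 = -7.

-7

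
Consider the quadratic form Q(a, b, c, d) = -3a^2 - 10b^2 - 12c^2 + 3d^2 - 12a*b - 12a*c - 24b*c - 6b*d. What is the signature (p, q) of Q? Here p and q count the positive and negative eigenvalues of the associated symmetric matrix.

(1, 2)

Write A = [[-3, -6, -6, 0], [-6, -10, -12, -3], [-6, -12, -12, 0], [0, -3, 0, 3]].
Congruent diagonalization of A (simultaneous row and column reduction) yields pivots -3, 2, 0, -3/2.
That gives 1 positive, 2 negative, 1 zero pivots.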